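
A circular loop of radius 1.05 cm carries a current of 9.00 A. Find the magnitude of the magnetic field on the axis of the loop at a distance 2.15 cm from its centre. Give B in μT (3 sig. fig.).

On the axis of a circular loop, B = μ₀IR² / [2(R²+z²)^(3/2)].
R² + z² = (0.0105)² + (0.0215)² = 0.0005725 m², and (R²+z²)^(3/2) = 1.37×10⁻⁵ m³.
B = (4π×10⁻⁷ × 9.00 × 0.0001103) / (2 × 1.37×10⁻⁵) = 4.55×10⁻⁵ T.

B ≈ 45.5 μT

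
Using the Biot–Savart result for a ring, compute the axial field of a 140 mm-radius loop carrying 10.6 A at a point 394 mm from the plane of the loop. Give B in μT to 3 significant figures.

On the axis of a circular loop, B = μ₀IR² / [2(R²+z²)^(3/2)].
R² + z² = (0.14)² + (0.394)² = 0.1748 m², and (R²+z²)^(3/2) = 7.31×10⁻² m³.
B = (4π×10⁻⁷ × 10.6 × 0.0196) / (2 × 7.31×10⁻²) = 1.79×10⁻⁶ T.

B ≈ 1.79 μT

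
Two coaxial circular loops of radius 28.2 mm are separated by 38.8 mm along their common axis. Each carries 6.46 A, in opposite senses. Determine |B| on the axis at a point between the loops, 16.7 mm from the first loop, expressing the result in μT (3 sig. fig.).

B ≈ 21.5 μT

Each loop contributes B = μ₀IR²/[2(R²+z²)^(3/2)] on the axis, with z measured from that loop.
Loop 1 (z = 0.0167 m): B₁ = 9.17×10⁻⁵ T. Loop 2 (z = 0.0221 m): B₂ = 7.02×10⁻⁵ T.
The fields oppose: B = |B₁ − B₂| = 2.15×10⁻⁵ T.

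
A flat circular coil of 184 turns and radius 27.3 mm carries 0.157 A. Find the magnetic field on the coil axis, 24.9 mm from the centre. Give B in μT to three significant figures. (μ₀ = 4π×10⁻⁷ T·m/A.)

For an N-turn flat coil, B = Nμ₀IR²/[2(R²+z²)^(3/2)] with R = 0.0273 m, z = 0.0249 m.
B = 184 × 1.46×10⁻⁶ T = 2.68×10⁻⁴ T.

B ≈ 268 μT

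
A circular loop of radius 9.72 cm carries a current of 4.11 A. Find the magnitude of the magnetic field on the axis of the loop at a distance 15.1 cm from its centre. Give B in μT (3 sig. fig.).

B ≈ 4.21 μT

On the axis of a circular loop, B = μ₀IR² / [2(R²+z²)^(3/2)].
R² + z² = (0.0972)² + (0.151)² = 0.03225 m², and (R²+z²)^(3/2) = 5.79×10⁻³ m³.
B = (4π×10⁻⁷ × 4.11 × 0.009448) / (2 × 5.79×10⁻³) = 4.21×10⁻⁶ T.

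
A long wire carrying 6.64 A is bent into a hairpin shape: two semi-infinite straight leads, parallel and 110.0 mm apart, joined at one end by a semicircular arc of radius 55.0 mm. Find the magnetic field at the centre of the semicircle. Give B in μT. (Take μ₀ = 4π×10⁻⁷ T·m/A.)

The semicircular arc contributes B_arc = μ₀I·π/(4πR) = μ₀I/(4R) = 3.79×10⁻⁵ T.
Each semi-infinite lead is at perpendicular distance R = 0.055 m from the centre, with the perpendicular foot at its near end, so it contributes μ₀I/(4πR); both point the same way, together 2.41×10⁻⁵ T.
Arc and leads all point the same direction: B = 3.79×10⁻⁵ + 2.41×10⁻⁵ = 6.21×10⁻⁵ T.

B ≈ 62.1 μT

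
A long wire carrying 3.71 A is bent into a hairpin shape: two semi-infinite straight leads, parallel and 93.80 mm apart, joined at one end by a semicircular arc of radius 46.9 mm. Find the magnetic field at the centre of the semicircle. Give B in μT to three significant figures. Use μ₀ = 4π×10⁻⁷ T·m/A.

B ≈ 40.7 μT

The semicircular arc contributes B_arc = μ₀I·π/(4πR) = μ₀I/(4R) = 2.49×10⁻⁵ T.
Each semi-infinite lead is at perpendicular distance R = 0.0469 m from the centre, with the perpendicular foot at its near end, so it contributes μ₀I/(4πR); both point the same way, together 1.58×10⁻⁵ T.
Arc and leads all point the same direction: B = 2.49×10⁻⁵ + 1.58×10⁻⁵ = 4.07×10⁻⁵ T.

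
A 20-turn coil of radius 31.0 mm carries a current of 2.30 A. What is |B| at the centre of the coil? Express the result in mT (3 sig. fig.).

For an N-turn flat coil, B = Nμ₀I/(2R) with R = 0.031 m.
B = 20 × 4.66×10⁻⁵ T = 9.32×10⁻⁴ T.

B ≈ 0.932 mT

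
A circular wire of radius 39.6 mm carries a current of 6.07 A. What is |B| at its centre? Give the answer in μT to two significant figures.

At the centre of a circular loop the Biot–Savart law gives B = μ₀I/(2R).
B = (4π×10⁻⁷ × 6.07) / (2 × 0.0396) = 9.63×10⁻⁵ T.

B ≈ 96 μT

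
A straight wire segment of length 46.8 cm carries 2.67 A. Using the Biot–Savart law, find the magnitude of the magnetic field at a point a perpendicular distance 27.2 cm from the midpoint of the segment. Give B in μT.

For a finite straight segment, B = (μ₀I/4πd)(sinθ₁ + sinθ₂), where θ₁, θ₂ are the angles from the perpendicular to each end.
The perpendicular from the point meets the wire at its midpoint, so each end is L/2 = 0.234 m away along the wire.
sinθ₁ = 0.234/√(0.234²+0.272²) = 0.6522; sinθ₂ = 0.234/√(0.234²+0.272²) = 0.6522.
B = (4π×10⁻⁷ × 2.67) / (4π × 0.272) × (0.6522 + 0.6522) = 1.28×10⁻⁶ T.

B ≈ 1.28 μT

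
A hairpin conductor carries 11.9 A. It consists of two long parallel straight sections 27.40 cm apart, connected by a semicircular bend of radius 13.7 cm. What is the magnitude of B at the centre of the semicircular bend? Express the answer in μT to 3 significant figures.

The semicircular arc contributes B_arc = μ₀I·π/(4πR) = μ₀I/(4R) = 2.73×10⁻⁵ T.
Each semi-infinite lead is at perpendicular distance R = 0.137 m from the centre, with the perpendicular foot at its near end, so it contributes μ₀I/(4πR); both point the same way, together 1.74×10⁻⁵ T.
Arc and leads all point the same direction: B = 2.73×10⁻⁵ + 1.74×10⁻⁵ = 4.47×10⁻⁵ T.

B ≈ 44.7 μT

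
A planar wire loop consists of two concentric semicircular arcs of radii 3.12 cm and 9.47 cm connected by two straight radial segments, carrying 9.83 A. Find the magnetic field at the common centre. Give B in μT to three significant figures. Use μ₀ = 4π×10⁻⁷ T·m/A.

The radial connectors point toward the centre, so dl × r̂ = 0 and they contribute nothing.
Each semicircle gives μ₀I/(4R): inner arc 9.90×10⁻⁵ T, outer arc 3.26×10⁻⁵ T.
The two arcs carry current in opposite angular senses, so their fields oppose: B = |9.90×10⁻⁵ − 3.26×10⁻⁵| = 6.64×10⁻⁵ T.

B ≈ 66.4 μT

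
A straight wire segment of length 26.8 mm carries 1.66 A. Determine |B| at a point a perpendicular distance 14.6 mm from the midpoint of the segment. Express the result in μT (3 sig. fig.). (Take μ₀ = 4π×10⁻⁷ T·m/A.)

B ≈ 15.4 μT

For a finite straight segment, B = (μ₀I/4πd)(sinθ₁ + sinθ₂), where θ₁, θ₂ are the angles from the perpendicular to each end.
The perpendicular from the point meets the wire at its midpoint, so each end is L/2 = 0.0134 m away along the wire.
sinθ₁ = 0.0134/√(0.0134²+0.0146²) = 0.6762; sinθ₂ = 0.0134/√(0.0134²+0.0146²) = 0.6762.
B = (4π×10⁻⁷ × 1.66) / (4π × 0.0146) × (0.6762 + 0.6762) = 1.54×10⁻⁵ T.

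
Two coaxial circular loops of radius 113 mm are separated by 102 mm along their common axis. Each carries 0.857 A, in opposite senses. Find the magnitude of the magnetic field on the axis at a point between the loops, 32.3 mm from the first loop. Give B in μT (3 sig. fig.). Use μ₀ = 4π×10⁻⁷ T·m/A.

Each loop contributes B = μ₀IR²/[2(R²+z²)^(3/2)] on the axis, with z measured from that loop.
Loop 1 (z = 0.0323 m): B₁ = 4.24×10⁻⁶ T. Loop 2 (z = 0.0697 m): B₂ = 2.94×10⁻⁶ T.
The fields oppose: B = |B₁ − B₂| = 1.30×10⁻⁶ T.

B ≈ 1.30 μT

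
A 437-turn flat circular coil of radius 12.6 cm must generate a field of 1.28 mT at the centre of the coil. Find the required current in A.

I ≈ 0.587 A

For an N-turn coil, B = Nμ₀I/(2R) with R = 0.126 m, so I = 2RB/(Nμ₀) = 2 × 0.126 × 1.28×10⁻³ / (437 × 4π×10⁻⁷) = 0.587 A.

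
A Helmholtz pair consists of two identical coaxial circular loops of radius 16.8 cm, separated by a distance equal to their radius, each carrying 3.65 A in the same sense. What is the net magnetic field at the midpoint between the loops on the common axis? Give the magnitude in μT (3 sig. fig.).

Each loop contributes B = μ₀IR²/[2(R²+z²)^(3/2)] on the axis, with z measured from that loop.
Loop 1 (z = 0.084 m): B₁ = 9.77×10⁻⁶ T. Loop 2 (z = 0.084 m): B₂ = 9.77×10⁻⁶ T.
The fields add: B = B₁ + B₂ = 1.95×10⁻⁵ T.

B ≈ 19.5 μT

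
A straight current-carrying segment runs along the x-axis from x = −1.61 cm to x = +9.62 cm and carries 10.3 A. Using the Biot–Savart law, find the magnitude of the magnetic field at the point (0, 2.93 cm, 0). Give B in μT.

For a finite straight segment, B = (μ₀I/4πd)(sinθ₁ + sinθ₂), where θ₁, θ₂ are the angles from the perpendicular to each end.
The perpendicular distance is d = 0.0293 m; the end-offsets along the wire are a = 0.0161 m and b = 0.0962 m.
sinθ₁ = 0.0161/√(0.0161²+0.0293²) = 0.4816; sinθ₂ = 0.0962/√(0.0962²+0.0293²) = 0.9566.
B = (4π×10⁻⁷ × 10.3) / (4π × 0.0293) × (0.4816 + 0.9566) = 5.06×10⁻⁵ T.

B ≈ 50.6 μT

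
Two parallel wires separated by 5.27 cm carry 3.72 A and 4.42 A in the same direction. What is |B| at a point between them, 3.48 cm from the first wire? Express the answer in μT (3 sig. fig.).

B ≈ 28.0 μT

Each long wire gives B = μ₀I/(2πd). Distances are d₁ = 0.0348 m and d₂ = 0.0179 m.
B₁ = 2.14×10⁻⁵ T, B₂ = 4.94×10⁻⁵ T.
Between parallel currents the two contributions point in opposite directions, so they subtract. B = |B₁ − B₂| = |2.14×10⁻⁵ − 4.94×10⁻⁵| = 2.80×10⁻⁵ T.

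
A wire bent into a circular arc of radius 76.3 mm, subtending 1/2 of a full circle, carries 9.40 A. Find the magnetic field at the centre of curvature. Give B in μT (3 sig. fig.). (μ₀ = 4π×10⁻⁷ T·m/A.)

B ≈ 38.7 μT

The Biot–Savart field of a circular arc at its centre is B = μ₀Iφ/(4πR), with φ = 3.142 rad.
B = (4π×10⁻⁷ × 9.40 × 3.142) / (4π × 0.0763) = 3.87×10⁻⁵ T.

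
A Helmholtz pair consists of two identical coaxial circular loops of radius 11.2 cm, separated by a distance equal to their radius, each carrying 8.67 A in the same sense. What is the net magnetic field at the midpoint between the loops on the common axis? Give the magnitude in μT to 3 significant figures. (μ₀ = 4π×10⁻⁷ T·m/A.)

B ≈ 69.6 μT

Each loop contributes B = μ₀IR²/[2(R²+z²)^(3/2)] on the axis, with z measured from that loop.
Loop 1 (z = 0.056 m): B₁ = 3.48×10⁻⁵ T. Loop 2 (z = 0.056 m): B₂ = 3.48×10⁻⁵ T.
The fields add: B = B₁ + B₂ = 6.96×10⁻⁵ T.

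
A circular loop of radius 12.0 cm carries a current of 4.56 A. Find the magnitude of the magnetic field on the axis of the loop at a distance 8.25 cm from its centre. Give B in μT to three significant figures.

B ≈ 13.4 μT

On the axis of a circular loop, B = μ₀IR² / [2(R²+z²)^(3/2)].
R² + z² = (0.12)² + (0.0825)² = 0.02121 m², and (R²+z²)^(3/2) = 3.09×10⁻³ m³.
B = (4π×10⁻⁷ × 4.56 × 0.0144) / (2 × 3.09×10⁻³) = 1.34×10⁻⁵ T.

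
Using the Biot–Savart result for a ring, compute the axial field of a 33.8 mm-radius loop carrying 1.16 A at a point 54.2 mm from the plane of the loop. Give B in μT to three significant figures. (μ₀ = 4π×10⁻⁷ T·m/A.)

On the axis of a circular loop, B = μ₀IR² / [2(R²+z²)^(3/2)].
R² + z² = (0.0338)² + (0.0542)² = 0.00408 m², and (R²+z²)^(3/2) = 2.61×10⁻⁴ m³.
B = (4π×10⁻⁷ × 1.16 × 0.001142) / (2 × 2.61×10⁻⁴) = 3.19×10⁻⁶ T.

B ≈ 3.19 μT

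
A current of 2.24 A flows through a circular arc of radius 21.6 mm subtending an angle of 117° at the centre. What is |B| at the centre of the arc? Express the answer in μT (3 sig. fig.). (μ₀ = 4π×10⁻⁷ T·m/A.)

B ≈ 21.2 μT

The Biot–Savart field of a circular arc at its centre is B = μ₀Iφ/(4πR), with φ = 2.042 rad.
B = (4π×10⁻⁷ × 2.24 × 2.042) / (4π × 0.0216) = 2.12×10⁻⁵ T.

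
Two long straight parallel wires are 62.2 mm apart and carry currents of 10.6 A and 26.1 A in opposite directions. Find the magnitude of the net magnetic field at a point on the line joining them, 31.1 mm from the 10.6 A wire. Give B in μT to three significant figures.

B ≈ 236 μT

Each long wire gives B = μ₀I/(2πd). Distances are d₁ = 0.0311 m and d₂ = 0.0311 m.
B₁ = 6.82×10⁻⁵ T, B₂ = 1.68×10⁻⁴ T.
Between antiparallel currents both contributions point the same way, so they add. B = B₁ + B₂ = 6.82×10⁻⁵ + 1.68×10⁻⁴ = 2.36×10⁻⁴ T.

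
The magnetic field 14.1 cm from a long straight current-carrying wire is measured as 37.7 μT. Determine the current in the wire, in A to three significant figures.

I ≈ 26.6 A

For a long straight wire B = μ₀I/(2πd), so I = 2πdB/μ₀.
I = 2π × 0.141 × 3.77×10⁻⁵ / (4π×10⁻⁷) = 26.6 A.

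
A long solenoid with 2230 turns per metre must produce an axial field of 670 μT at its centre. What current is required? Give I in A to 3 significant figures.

I ≈ 0.239 A

Inside a long solenoid B = μ₀nI with n = 2230 m⁻¹, so I = B/(μ₀n).
I = 6.70×10⁻⁴ / (4π×10⁻⁷ × 2230) = 0.239 A.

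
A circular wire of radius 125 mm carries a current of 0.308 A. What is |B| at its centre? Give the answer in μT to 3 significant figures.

At the centre of a circular loop the Biot–Savart law gives B = μ₀I/(2R).
B = (4π×10⁻⁷ × 0.308) / (2 × 0.125) = 1.55×10⁻⁶ T.

B ≈ 1.55 μT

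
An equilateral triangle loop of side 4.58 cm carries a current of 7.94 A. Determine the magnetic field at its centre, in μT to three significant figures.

Each side is a finite straight segment at perpendicular distance d = a/(2 tan(π/3)) = 0.01322 m from the centre, with end-angles ±π/3.
One side contributes B₁ = (μ₀I/4πd)·2 sin(π/3) = 1.04×10⁻⁴ T.
All 3 sides add in the same direction: B = 3 × 1.04×10⁻⁴ = 3.12×10⁻⁴ T.

B ≈ 312 μT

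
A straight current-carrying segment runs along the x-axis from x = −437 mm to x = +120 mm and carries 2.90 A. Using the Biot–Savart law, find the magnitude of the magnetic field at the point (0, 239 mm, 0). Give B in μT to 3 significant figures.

B ≈ 1.61 μT

For a finite straight segment, B = (μ₀I/4πd)(sinθ₁ + sinθ₂), where θ₁, θ₂ are the angles from the perpendicular to each end.
The perpendicular distance is d = 0.239 m; the end-offsets along the wire are a = 0.437 m and b = 0.12 m.
sinθ₁ = 0.437/√(0.437²+0.239²) = 0.8774; sinθ₂ = 0.12/√(0.12²+0.239²) = 0.4487.
B = (4π×10⁻⁷ × 2.90) / (4π × 0.239) × (0.8774 + 0.4487) = 1.61×10⁻⁶ T.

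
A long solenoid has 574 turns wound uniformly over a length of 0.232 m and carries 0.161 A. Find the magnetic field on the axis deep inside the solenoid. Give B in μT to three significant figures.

Inside a long solenoid, B = μ₀nI with n = 2474 turns/m.
B = 4π×10⁻⁷ × 2474 × 0.161 = 5.01×10⁻⁴ T.

B ≈ 501 μT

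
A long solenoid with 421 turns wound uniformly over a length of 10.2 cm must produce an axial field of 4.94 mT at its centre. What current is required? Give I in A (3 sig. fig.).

Inside a long solenoid B = μ₀nI with n = 4127 m⁻¹, so I = B/(μ₀n).
I = 4.94×10⁻³ / (4π×10⁻⁷ × 4127) = 0.952 A.

I ≈ 0.952 A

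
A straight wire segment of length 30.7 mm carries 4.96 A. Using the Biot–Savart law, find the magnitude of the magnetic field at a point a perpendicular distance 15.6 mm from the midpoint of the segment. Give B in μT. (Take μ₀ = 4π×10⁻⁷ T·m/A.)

B ≈ 44.6 μT

For a finite straight segment, B = (μ₀I/4πd)(sinθ₁ + sinθ₂), where θ₁, θ₂ are the angles from the perpendicular to each end.
The perpendicular from the point meets the wire at its midpoint, so each end is L/2 = 0.01535 m away along the wire.
sinθ₁ = 0.01535/√(0.01535²+0.0156²) = 0.7014; sinθ₂ = 0.01535/√(0.01535²+0.0156²) = 0.7014.
B = (4π×10⁻⁷ × 4.96) / (4π × 0.0156) × (0.7014 + 0.7014) = 4.46×10⁻⁵ T.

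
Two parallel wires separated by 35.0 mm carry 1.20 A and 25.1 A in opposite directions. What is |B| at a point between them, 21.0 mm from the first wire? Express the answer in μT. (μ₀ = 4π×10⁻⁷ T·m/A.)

Each long wire gives B = μ₀I/(2πd). Distances are d₁ = 0.021 m and d₂ = 0.014 m.
B₁ = 1.14×10⁻⁵ T, B₂ = 3.59×10⁻⁴ T.
Between antiparallel currents both contributions point the same way, so they add. B = B₁ + B₂ = 1.14×10⁻⁵ + 3.59×10⁻⁴ = 3.70×10⁻⁴ T.

B ≈ 370 μT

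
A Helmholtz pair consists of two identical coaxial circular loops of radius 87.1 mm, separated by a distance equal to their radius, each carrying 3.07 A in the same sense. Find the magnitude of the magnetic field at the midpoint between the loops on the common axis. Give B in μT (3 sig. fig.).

B ≈ 31.7 μT

Each loop contributes B = μ₀IR²/[2(R²+z²)^(3/2)] on the axis, with z measured from that loop.
Loop 1 (z = 0.04355 m): B₁ = 1.58×10⁻⁵ T. Loop 2 (z = 0.04355 m): B₂ = 1.58×10⁻⁵ T.
The fields add: B = B₁ + B₂ = 3.17×10⁻⁵ T.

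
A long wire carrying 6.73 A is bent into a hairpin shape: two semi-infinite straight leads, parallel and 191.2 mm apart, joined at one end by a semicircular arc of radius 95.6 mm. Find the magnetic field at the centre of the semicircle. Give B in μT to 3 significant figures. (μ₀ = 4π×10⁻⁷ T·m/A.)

The semicircular arc contributes B_arc = μ₀I·π/(4πR) = μ₀I/(4R) = 2.21×10⁻⁵ T.
Each semi-infinite lead is at perpendicular distance R = 0.0956 m from the centre, with the perpendicular foot at its near end, so it contributes μ₀I/(4πR); both point the same way, together 1.41×10⁻⁵ T.
Arc and leads all point the same direction: B = 2.21×10⁻⁵ + 1.41×10⁻⁵ = 3.62×10⁻⁵ T.

B ≈ 36.2 μT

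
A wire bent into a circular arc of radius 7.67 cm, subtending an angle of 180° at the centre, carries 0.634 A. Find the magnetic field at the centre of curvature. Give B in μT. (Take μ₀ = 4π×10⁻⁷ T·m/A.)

The Biot–Savart field of a circular arc at its centre is B = μ₀Iφ/(4πR), with φ = 3.142 rad.
B = (4π×10⁻⁷ × 0.634 × 3.142) / (4π × 0.0767) = 2.60×10⁻⁶ T.

B ≈ 2.60 μT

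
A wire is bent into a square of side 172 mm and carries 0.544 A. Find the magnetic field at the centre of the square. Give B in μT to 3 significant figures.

B ≈ 3.58 μT

Each side is a finite straight segment at perpendicular distance d = a/(2 tan(π/4)) = 0.086 m from the centre, with end-angles ±π/4.
One side contributes B₁ = (μ₀I/4πd)·2 sin(π/4) = 8.95×10⁻⁷ T.
All 4 sides add in the same direction: B = 4 × 8.95×10⁻⁷ = 3.58×10⁻⁶ T.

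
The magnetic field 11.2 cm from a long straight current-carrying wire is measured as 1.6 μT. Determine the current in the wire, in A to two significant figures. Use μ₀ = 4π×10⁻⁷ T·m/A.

I ≈ 0.90 A

For a long straight wire B = μ₀I/(2πd), so I = 2πdB/μ₀.
I = 2π × 0.112 × 1.60×10⁻⁶ / (4π×10⁻⁷) = 0.896 A.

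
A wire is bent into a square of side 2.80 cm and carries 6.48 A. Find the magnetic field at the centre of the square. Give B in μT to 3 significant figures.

B ≈ 262 μT

Each side is a finite straight segment at perpendicular distance d = a/(2 tan(π/4)) = 0.014 m from the centre, with end-angles ±π/4.
One side contributes B₁ = (μ₀I/4πd)·2 sin(π/4) = 6.55×10⁻⁵ T.
All 4 sides add in the same direction: B = 4 × 6.55×10⁻⁵ = 2.62×10⁻⁴ T.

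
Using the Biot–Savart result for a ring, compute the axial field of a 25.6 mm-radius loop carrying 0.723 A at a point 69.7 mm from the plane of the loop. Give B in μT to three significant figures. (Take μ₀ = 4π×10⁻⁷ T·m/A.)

B ≈ 0.727 μT

On the axis of a circular loop, B = μ₀IR² / [2(R²+z²)^(3/2)].
R² + z² = (0.0256)² + (0.0697)² = 0.005513 m², and (R²+z²)^(3/2) = 4.09×10⁻⁴ m³.
B = (4π×10⁻⁷ × 0.723 × 0.0006554) / (2 × 4.09×10⁻⁴) = 7.27×10⁻⁷ T.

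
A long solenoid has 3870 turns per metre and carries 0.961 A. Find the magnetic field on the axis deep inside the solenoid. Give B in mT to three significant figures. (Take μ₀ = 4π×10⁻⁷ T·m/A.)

B ≈ 4.67 mT

Inside a long solenoid, B = μ₀nI with n = 3870 turns/m.
B = 4π×10⁻⁷ × 3870 × 0.961 = 4.67×10⁻³ T.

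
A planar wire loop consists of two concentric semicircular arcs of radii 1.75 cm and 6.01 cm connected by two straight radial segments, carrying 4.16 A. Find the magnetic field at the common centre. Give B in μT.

The radial connectors point toward the centre, so dl × r̂ = 0 and they contribute nothing.
Each semicircle gives μ₀I/(4R): inner arc 7.47×10⁻⁵ T, outer arc 2.17×10⁻⁵ T.
The two arcs carry current in opposite angular senses, so their fields oppose: B = |7.47×10⁻⁵ − 2.17×10⁻⁵| = 5.29×10⁻⁵ T.

B ≈ 52.9 μT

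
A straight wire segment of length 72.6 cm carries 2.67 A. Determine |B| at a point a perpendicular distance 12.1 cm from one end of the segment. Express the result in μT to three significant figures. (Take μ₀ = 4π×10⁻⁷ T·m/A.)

For a finite straight segment, B = (μ₀I/4πd)(sinθ₁ + sinθ₂), where θ₁, θ₂ are the angles from the perpendicular to each end.
The perpendicular foot is at one end, so the two end-offsets along the wire are 0 and L = 0.726 m.
sinθ₁ = 0/√(0²+0.121²) = 0.0000; sinθ₂ = 0.726/√(0.726²+0.121²) = 0.9864.
B = (4π×10⁻⁷ × 2.67) / (4π × 0.121) × (0.0000 + 0.9864) = 2.18×10⁻⁶ T.

B ≈ 2.18 μT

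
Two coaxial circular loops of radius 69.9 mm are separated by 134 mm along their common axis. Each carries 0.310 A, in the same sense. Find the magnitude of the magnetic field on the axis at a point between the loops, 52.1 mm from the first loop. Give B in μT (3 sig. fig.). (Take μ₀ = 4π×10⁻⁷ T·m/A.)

Each loop contributes B = μ₀IR²/[2(R²+z²)^(3/2)] on the axis, with z measured from that loop.
Loop 1 (z = 0.0521 m): B₁ = 1.44×10⁻⁶ T. Loop 2 (z = 0.0819 m): B₂ = 7.62×10⁻⁷ T.
The fields add: B = B₁ + B₂ = 2.20×10⁻⁶ T.

B ≈ 2.20 μT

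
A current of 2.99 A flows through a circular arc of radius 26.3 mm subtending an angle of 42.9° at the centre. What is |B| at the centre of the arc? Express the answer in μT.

B ≈ 8.51 μT

The Biot–Savart field of a circular arc at its centre is B = μ₀Iφ/(4πR), with φ = 0.7487 rad.
B = (4π×10⁻⁷ × 2.99 × 0.7487) / (4π × 0.0263) = 8.51×10⁻⁶ T.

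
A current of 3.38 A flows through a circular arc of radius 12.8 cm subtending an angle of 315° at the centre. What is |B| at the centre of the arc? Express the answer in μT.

B ≈ 14.5 μT

The Biot–Savart field of a circular arc at its centre is B = μ₀Iφ/(4πR), with φ = 5.498 rad.
B = (4π×10⁻⁷ × 3.38 × 5.498) / (4π × 0.128) = 1.45×10⁻⁵ T.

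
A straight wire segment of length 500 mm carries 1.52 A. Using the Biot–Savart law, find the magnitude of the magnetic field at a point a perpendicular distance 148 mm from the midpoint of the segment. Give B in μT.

For a finite straight segment, B = (μ₀I/4πd)(sinθ₁ + sinθ₂), where θ₁, θ₂ are the angles from the perpendicular to each end.
The perpendicular from the point meets the wire at its midpoint, so each end is L/2 = 0.25 m away along the wire.
sinθ₁ = 0.25/√(0.25²+0.148²) = 0.8605; sinθ₂ = 0.25/√(0.25²+0.148²) = 0.8605.
B = (4π×10⁻⁷ × 1.52) / (4π × 0.148) × (0.8605 + 0.8605) = 1.77×10⁻⁶ T.

B ≈ 1.77 μT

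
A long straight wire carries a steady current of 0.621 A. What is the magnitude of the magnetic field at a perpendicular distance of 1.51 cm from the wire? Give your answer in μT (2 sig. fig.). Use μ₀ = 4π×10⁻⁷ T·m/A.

B ≈ 8.2 μT

For an infinitely long straight wire, B = μ₀I/(2πd).
B = (4π×10⁻⁷ × 0.621) / (2π × 0.0151) = 8.23×10⁻⁶ T.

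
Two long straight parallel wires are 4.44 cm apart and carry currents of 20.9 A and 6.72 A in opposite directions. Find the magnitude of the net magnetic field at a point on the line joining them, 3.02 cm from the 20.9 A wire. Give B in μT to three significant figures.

B ≈ 233 μT

Each long wire gives B = μ₀I/(2πd). Distances are d₁ = 0.0302 m and d₂ = 0.0142 m.
B₁ = 1.38×10⁻⁴ T, B₂ = 9.46×10⁻⁵ T.
Between antiparallel currents both contributions point the same way, so they add. B = B₁ + B₂ = 1.38×10⁻⁴ + 9.46×10⁻⁵ = 2.33×10⁻⁴ T.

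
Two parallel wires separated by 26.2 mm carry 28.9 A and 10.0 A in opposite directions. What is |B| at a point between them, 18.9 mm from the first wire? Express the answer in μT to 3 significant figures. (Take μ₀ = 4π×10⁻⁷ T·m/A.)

Each long wire gives B = μ₀I/(2πd). Distances are d₁ = 0.0189 m and d₂ = 0.0073 m.
B₁ = 3.06×10⁻⁴ T, B₂ = 2.74×10⁻⁴ T.
Between antiparallel currents both contributions point the same way, so they add. B = B₁ + B₂ = 3.06×10⁻⁴ + 2.74×10⁻⁴ = 5.80×10⁻⁴ T.

B ≈ 580 μT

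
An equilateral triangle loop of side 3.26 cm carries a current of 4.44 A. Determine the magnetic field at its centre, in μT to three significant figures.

B ≈ 245 μT

Each side is a finite straight segment at perpendicular distance d = a/(2 tan(π/3)) = 0.009411 m from the centre, with end-angles ±π/3.
One side contributes B₁ = (μ₀I/4πd)·2 sin(π/3) = 8.17×10⁻⁵ T.
All 3 sides add in the same direction: B = 3 × 8.17×10⁻⁵ = 2.45×10⁻⁴ T.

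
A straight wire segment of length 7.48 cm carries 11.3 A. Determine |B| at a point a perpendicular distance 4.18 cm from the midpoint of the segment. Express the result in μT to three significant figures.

For a finite straight segment, B = (μ₀I/4πd)(sinθ₁ + sinθ₂), where θ₁, θ₂ are the angles from the perpendicular to each end.
The perpendicular from the point meets the wire at its midpoint, so each end is L/2 = 0.0374 m away along the wire.
sinθ₁ = 0.0374/√(0.0374²+0.0418²) = 0.6668; sinθ₂ = 0.0374/√(0.0374²+0.0418²) = 0.6668.
B = (4π×10⁻⁷ × 11.3) / (4π × 0.0418) × (0.6668 + 0.6668) = 3.61×10⁻⁵ T.

B ≈ 36.1 μT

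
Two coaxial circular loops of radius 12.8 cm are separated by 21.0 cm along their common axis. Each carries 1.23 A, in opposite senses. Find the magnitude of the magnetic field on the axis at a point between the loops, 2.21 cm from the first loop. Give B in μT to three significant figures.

Each loop contributes B = μ₀IR²/[2(R²+z²)^(3/2)] on the axis, with z measured from that loop.
Loop 1 (z = 0.0221 m): B₁ = 5.78×10⁻⁶ T. Loop 2 (z = 0.1879 m): B₂ = 1.08×10⁻⁶ T.
The fields oppose: B = |B₁ − B₂| = 4.70×10⁻⁶ T.

B ≈ 4.70 μT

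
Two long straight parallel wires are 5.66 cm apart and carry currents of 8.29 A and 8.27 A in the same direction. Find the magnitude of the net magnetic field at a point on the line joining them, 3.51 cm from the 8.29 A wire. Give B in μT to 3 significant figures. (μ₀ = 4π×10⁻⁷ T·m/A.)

B ≈ 29.7 μT

Each long wire gives B = μ₀I/(2πd). Distances are d₁ = 0.0351 m and d₂ = 0.0215 m.
B₁ = 4.72×10⁻⁵ T, B₂ = 7.69×10⁻⁵ T.
Between parallel currents the two contributions point in opposite directions, so they subtract. B = |B₁ − B₂| = |4.72×10⁻⁵ − 7.69×10⁻⁵| = 2.97×10⁻⁵ T.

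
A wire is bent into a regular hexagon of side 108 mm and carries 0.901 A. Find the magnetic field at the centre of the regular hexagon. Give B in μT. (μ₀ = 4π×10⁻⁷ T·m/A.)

Each side is a finite straight segment at perpendicular distance d = a/(2 tan(π/6)) = 0.09353 m from the centre, with end-angles ±π/6.
One side contributes B₁ = (μ₀I/4πd)·2 sin(π/6) = 9.63×10⁻⁷ T.
All 6 sides add in the same direction: B = 6 × 9.63×10⁻⁷ = 5.78×10⁻⁶ T.

B ≈ 5.78 μT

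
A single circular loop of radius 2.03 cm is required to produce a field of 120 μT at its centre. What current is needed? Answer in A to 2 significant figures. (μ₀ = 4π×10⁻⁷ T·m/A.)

At the centre of a circular loop B = μ₀I/(2R), so I = 2RB/μ₀.
With R = 0.0203 m, I = 2 × 0.0203 × 1.20×10⁻⁴ / (4π×10⁻⁷) = 3.88 A.

I ≈ 3.9 A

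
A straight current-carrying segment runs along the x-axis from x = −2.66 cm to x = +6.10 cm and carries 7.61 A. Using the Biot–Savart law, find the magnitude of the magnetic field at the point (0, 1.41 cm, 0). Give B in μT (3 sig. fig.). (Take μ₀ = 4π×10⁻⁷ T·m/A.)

For a finite straight segment, B = (μ₀I/4πd)(sinθ₁ + sinθ₂), where θ₁, θ₂ are the angles from the perpendicular to each end.
The perpendicular distance is d = 0.0141 m; the end-offsets along the wire are a = 0.0266 m and b = 0.061 m.
sinθ₁ = 0.0266/√(0.0266²+0.0141²) = 0.8835; sinθ₂ = 0.061/√(0.061²+0.0141²) = 0.9743.
B = (4π×10⁻⁷ × 7.61) / (4π × 0.0141) × (0.8835 + 0.9743) = 1.00×10⁻⁴ T.

B ≈ 100 μT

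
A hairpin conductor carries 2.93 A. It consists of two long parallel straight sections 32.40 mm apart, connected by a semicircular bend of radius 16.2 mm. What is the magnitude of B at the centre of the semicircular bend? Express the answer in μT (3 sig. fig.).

The semicircular arc contributes B_arc = μ₀I·π/(4πR) = μ₀I/(4R) = 5.68×10⁻⁵ T.
Each semi-infinite lead is at perpendicular distance R = 0.0162 m from the centre, with the perpendicular foot at its near end, so it contributes μ₀I/(4πR); both point the same way, together 3.62×10⁻⁵ T.
Arc and leads all point the same direction: B = 5.68×10⁻⁵ + 3.62×10⁻⁵ = 9.30×10⁻⁵ T.

B ≈ 93.0 μT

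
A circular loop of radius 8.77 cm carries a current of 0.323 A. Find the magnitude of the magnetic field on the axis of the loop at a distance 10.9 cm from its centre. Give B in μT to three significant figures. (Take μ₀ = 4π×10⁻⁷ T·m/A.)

On the axis of a circular loop, B = μ₀IR² / [2(R²+z²)^(3/2)].
R² + z² = (0.0877)² + (0.109)² = 0.01957 m², and (R²+z²)^(3/2) = 2.74×10⁻³ m³.
B = (4π×10⁻⁷ × 0.323 × 0.007691) / (2 × 2.74×10⁻³) = 5.70×10⁻⁷ T.

B ≈ 0.570 μT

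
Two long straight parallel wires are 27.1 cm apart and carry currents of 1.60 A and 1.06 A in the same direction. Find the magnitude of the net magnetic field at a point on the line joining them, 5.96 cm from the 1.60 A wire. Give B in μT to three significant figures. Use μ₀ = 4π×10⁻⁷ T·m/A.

Each long wire gives B = μ₀I/(2πd). Distances are d₁ = 0.0596 m and d₂ = 0.2114 m.
B₁ = 5.37×10⁻⁶ T, B₂ = 1.00×10⁻⁶ T.
Between parallel currents the two contributions point in opposite directions, so they subtract. B = |B₁ − B₂| = |5.37×10⁻⁶ − 1.00×10⁻⁶| = 4.37×10⁻⁶ T.

B ≈ 4.37 μT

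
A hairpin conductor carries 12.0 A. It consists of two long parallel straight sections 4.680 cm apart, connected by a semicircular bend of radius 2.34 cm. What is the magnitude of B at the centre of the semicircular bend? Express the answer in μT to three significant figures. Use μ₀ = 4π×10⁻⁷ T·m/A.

The semicircular arc contributes B_arc = μ₀I·π/(4πR) = μ₀I/(4R) = 1.61×10⁻⁴ T.
Each semi-infinite lead is at perpendicular distance R = 0.0234 m from the centre, with the perpendicular foot at its near end, so it contributes μ₀I/(4πR); both point the same way, together 1.03×10⁻⁴ T.
Arc and leads all point the same direction: B = 1.61×10⁻⁴ + 1.03×10⁻⁴ = 2.64×10⁻⁴ T.

B ≈ 264 μT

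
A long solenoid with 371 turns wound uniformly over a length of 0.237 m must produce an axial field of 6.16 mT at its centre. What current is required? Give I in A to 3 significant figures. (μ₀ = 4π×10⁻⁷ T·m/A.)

Inside a long solenoid B = μ₀nI with n = 1565 m⁻¹, so I = B/(μ₀n).
I = 6.16×10⁻³ / (4π×10⁻⁷ × 1565) = 3.13 A.

I ≈ 3.13 A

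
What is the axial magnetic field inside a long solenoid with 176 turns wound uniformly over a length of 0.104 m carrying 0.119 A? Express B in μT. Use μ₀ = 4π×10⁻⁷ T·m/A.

Inside a long solenoid, B = μ₀nI with n = 1692 turns/m.
B = 4π×10⁻⁷ × 1692 × 0.119 = 2.53×10⁻⁴ T.

B ≈ 253 μT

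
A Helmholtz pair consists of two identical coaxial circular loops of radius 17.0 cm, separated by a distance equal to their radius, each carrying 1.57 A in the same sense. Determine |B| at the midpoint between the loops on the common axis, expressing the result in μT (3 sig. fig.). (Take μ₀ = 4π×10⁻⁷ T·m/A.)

B ≈ 8.30 μT

Each loop contributes B = μ₀IR²/[2(R²+z²)^(3/2)] on the axis, with z measured from that loop.
Loop 1 (z = 0.085 m): B₁ = 4.15×10⁻⁶ T. Loop 2 (z = 0.085 m): B₂ = 4.15×10⁻⁶ T.
The fields add: B = B₁ + B₂ = 8.30×10⁻⁶ T.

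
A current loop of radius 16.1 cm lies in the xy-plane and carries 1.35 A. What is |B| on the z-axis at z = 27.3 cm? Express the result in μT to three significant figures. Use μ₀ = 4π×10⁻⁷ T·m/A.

B ≈ 0.691 μT

On the axis of a circular loop, B = μ₀IR² / [2(R²+z²)^(3/2)].
R² + z² = (0.161)² + (0.273)² = 0.1005 m², and (R²+z²)^(3/2) = 3.18×10⁻² m³.
B = (4π×10⁻⁷ × 1.35 × 0.02592) / (2 × 3.18×10⁻²) = 6.91×10⁻⁷ T.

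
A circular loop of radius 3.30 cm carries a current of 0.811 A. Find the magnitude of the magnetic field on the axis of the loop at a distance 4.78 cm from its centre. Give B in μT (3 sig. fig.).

On the axis of a circular loop, B = μ₀IR² / [2(R²+z²)^(3/2)].
R² + z² = (0.033)² + (0.0478)² = 0.003374 m², and (R²+z²)^(3/2) = 1.96×10⁻⁴ m³.
B = (4π×10⁻⁷ × 0.811 × 0.001089) / (2 × 1.96×10⁻⁴) = 2.83×10⁻⁶ T.

B ≈ 2.83 μT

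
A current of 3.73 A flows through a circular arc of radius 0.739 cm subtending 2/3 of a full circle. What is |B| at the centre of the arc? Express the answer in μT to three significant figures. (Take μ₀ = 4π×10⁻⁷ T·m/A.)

B ≈ 211 μT

The Biot–Savart field of a circular arc at its centre is B = μ₀Iφ/(4πR), with φ = 4.189 rad.
B = (4π×10⁻⁷ × 3.73 × 4.189) / (4π × 0.00739) = 2.11×10⁻⁴ T.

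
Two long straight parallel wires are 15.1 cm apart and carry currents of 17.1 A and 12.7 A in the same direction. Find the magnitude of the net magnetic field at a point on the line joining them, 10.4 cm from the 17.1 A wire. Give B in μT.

Each long wire gives B = μ₀I/(2πd). Distances are d₁ = 0.104 m and d₂ = 0.047 m.
B₁ = 3.29×10⁻⁵ T, B₂ = 5.40×10⁻⁵ T.
Between parallel currents the two contributions point in opposite directions, so they subtract. B = |B₁ − B₂| = |3.29×10⁻⁵ − 5.40×10⁻⁵| = 2.12×10⁻⁵ T.

B ≈ 21.2 μT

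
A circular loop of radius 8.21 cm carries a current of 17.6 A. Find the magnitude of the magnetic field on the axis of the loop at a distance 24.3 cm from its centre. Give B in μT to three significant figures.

B ≈ 4.42 μT

On the axis of a circular loop, B = μ₀IR² / [2(R²+z²)^(3/2)].
R² + z² = (0.0821)² + (0.243)² = 0.06579 m², and (R²+z²)^(3/2) = 1.69×10⁻² m³.
B = (4π×10⁻⁷ × 17.6 × 0.00674) / (2 × 1.69×10⁻²) = 4.42×10⁻⁶ T.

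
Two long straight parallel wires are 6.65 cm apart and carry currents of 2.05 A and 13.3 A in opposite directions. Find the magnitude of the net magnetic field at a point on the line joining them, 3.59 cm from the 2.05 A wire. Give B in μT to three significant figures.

Each long wire gives B = μ₀I/(2πd). Distances are d₁ = 0.0359 m and d₂ = 0.0306 m.
B₁ = 1.14×10⁻⁵ T, B₂ = 8.69×10⁻⁵ T.
Between antiparallel currents both contributions point the same way, so they add. B = B₁ + B₂ = 1.14×10⁻⁵ + 8.69×10⁻⁵ = 9.83×10⁻⁵ T.

B ≈ 98.3 μT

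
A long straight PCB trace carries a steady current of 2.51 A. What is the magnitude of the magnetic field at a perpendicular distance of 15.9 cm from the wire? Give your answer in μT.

B ≈ 3.16 μT

For an infinitely long straight wire, B = μ₀I/(2πd).
B = (4π×10⁻⁷ × 2.51) / (2π × 0.159) = 3.16×10⁻⁶ T.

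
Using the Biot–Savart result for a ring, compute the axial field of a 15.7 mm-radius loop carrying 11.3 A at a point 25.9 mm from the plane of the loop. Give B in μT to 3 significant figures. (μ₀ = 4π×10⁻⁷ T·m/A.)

On the axis of a circular loop, B = μ₀IR² / [2(R²+z²)^(3/2)].
R² + z² = (0.0157)² + (0.0259)² = 0.0009173 m², and (R²+z²)^(3/2) = 2.78×10⁻⁵ m³.
B = (4π×10⁻⁷ × 11.3 × 0.0002465) / (2 × 2.78×10⁻⁵) = 6.30×10⁻⁵ T.

B ≈ 63.0 μT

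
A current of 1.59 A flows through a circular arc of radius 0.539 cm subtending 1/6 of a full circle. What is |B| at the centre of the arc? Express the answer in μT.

The Biot–Savart field of a circular arc at its centre is B = μ₀Iφ/(4πR), with φ = 1.047 rad.
B = (4π×10⁻⁷ × 1.59 × 1.047) / (4π × 0.00539) = 3.09×10⁻⁵ T.

B ≈ 30.9 μT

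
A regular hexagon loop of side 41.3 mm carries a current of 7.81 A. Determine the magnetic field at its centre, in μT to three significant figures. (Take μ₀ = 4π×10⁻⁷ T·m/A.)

Each side is a finite straight segment at perpendicular distance d = a/(2 tan(π/6)) = 0.03577 m from the centre, with end-angles ±π/6.
One side contributes B₁ = (μ₀I/4πd)·2 sin(π/6) = 2.18×10⁻⁵ T.
All 6 sides add in the same direction: B = 6 × 2.18×10⁻⁵ = 1.31×10⁻⁴ T.

B ≈ 131 μT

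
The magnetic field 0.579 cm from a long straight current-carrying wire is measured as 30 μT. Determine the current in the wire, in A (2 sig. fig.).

For a long straight wire B = μ₀I/(2πd), so I = 2πdB/μ₀.
I = 2π × 0.00579 × 3.00×10⁻⁵ / (4π×10⁻⁷) = 0.868 A.

I ≈ 0.87 A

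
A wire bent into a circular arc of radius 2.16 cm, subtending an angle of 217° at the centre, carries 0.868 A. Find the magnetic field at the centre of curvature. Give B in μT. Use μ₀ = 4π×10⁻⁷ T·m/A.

The Biot–Savart field of a circular arc at its centre is B = μ₀Iφ/(4πR), with φ = 3.787 rad.
B = (4π×10⁻⁷ × 0.868 × 3.787) / (4π × 0.0216) = 1.52×10⁻⁵ T.

B ≈ 15.2 μT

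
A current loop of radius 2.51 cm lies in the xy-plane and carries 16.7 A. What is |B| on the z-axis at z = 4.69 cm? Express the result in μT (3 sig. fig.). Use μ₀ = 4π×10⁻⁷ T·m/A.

B ≈ 43.9 μT

On the axis of a circular loop, B = μ₀IR² / [2(R²+z²)^(3/2)].
R² + z² = (0.0251)² + (0.0469)² = 0.00283 m², and (R²+z²)^(3/2) = 1.51×10⁻⁴ m³.
B = (4π×10⁻⁷ × 16.7 × 0.00063) / (2 × 1.51×10⁻⁴) = 4.39×10⁻⁵ T.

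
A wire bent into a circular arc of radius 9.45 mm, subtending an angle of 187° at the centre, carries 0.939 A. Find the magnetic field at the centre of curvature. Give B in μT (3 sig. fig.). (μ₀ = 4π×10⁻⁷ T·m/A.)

B ≈ 32.4 μT

The Biot–Savart field of a circular arc at its centre is B = μ₀Iφ/(4πR), with φ = 3.264 rad.
B = (4π×10⁻⁷ × 0.939 × 3.264) / (4π × 0.00945) = 3.24×10⁻⁵ T.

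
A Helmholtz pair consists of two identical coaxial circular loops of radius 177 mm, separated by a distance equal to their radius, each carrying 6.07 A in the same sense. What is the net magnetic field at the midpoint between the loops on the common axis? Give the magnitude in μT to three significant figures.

B ≈ 30.8 μT

Each loop contributes B = μ₀IR²/[2(R²+z²)^(3/2)] on the axis, with z measured from that loop.
Loop 1 (z = 0.0885 m): B₁ = 1.54×10⁻⁵ T. Loop 2 (z = 0.0885 m): B₂ = 1.54×10⁻⁵ T.
The fields add: B = B₁ + B₂ = 3.08×10⁻⁵ T.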